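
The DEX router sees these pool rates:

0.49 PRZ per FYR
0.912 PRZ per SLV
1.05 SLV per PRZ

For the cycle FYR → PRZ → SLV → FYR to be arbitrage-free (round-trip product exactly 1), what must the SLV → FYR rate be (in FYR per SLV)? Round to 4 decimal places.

Known legs of the cycle: 0.49 × 1.05 = 0.5145
For no arbitrage the full-cycle product must be 1, so the missing rate is 1 / 0.5145 ≈ 1.943635.

1.9436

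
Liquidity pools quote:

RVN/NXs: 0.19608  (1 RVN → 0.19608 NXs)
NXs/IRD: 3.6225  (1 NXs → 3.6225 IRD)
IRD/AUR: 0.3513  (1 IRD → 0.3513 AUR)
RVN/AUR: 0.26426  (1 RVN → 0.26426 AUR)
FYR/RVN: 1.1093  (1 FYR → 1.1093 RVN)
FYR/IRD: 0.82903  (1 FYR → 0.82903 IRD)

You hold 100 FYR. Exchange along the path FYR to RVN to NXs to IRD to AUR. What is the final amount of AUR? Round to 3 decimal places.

100 FYR × 1.1093 = 110.93 RVN
110.93 RVN × 0.19608 = 21.7511544 NXs
21.7511544 NXs × 3.6225 = 78.793556814 IRD
78.793556814 IRD × 0.3513 = 27.6801765087582 AUR

27.680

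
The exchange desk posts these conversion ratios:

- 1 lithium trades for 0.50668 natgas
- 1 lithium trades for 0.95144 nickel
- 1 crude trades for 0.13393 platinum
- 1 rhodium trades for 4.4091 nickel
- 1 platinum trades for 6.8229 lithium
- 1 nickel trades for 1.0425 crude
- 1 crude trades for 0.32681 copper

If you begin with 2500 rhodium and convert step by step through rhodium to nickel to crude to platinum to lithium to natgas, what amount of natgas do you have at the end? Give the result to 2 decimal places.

5320.43

2500 rhodium × 4.4091 = 11022.75 nickel
11022.75 nickel × 1.0425 = 11491.216875 crude
11491.216875 crude × 0.13393 = 1539.01867606875 platinum
1539.01867606875 platinum × 6.8229 = 10500.570524949474375 lithium
10500.570524949474375 lithium × 0.50668 = 5320.429073581399676325 natgas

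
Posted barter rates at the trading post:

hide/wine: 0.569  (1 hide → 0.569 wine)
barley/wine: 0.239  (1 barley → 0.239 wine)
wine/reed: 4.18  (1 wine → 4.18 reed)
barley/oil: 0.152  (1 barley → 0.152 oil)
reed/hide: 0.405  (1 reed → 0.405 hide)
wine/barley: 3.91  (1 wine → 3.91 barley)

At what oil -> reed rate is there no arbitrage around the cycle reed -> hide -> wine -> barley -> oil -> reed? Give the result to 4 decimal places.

7.3015

Known legs of the cycle: 0.405 × 0.569 × 3.91 × 0.152 = 0.1369580724
For no arbitrage the full-cycle product must be 1, so the missing rate is 1 / 0.1369580724 ≈ 7.301505.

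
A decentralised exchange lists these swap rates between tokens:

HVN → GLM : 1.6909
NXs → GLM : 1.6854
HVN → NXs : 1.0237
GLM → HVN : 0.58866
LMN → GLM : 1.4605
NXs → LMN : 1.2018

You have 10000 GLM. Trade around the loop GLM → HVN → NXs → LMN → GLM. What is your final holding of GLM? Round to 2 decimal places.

10000 GLM × 0.58866 = 5886.6 HVN
5886.6 HVN × 1.0237 = 6026.11242 NXs
6026.11242 NXs × 1.2018 = 7242.181906356 LMN
7242.181906356 LMN × 1.4605 = 10577.206674232938 GLM

10577.21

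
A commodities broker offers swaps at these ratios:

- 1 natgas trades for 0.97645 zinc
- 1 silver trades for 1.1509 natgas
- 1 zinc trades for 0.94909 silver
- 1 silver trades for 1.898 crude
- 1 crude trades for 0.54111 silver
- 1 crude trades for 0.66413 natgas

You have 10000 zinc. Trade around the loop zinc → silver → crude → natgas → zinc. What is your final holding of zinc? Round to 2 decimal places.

11681.72

10000 zinc × 0.94909 = 9490.9 silver
9490.9 silver × 1.898 = 18013.7282 crude
18013.7282 crude × 0.66413 = 11963.457309466 natgas
11963.457309466 natgas × 0.97645 = 11681.7178898280757 zinc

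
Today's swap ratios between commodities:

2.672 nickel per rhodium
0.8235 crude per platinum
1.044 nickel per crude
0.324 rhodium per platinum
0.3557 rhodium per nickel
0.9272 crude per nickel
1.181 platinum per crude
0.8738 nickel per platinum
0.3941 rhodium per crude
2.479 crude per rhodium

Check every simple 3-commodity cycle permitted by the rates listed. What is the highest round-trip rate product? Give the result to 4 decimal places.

0.9764

crude→rhodium→nickel→crude: 0.3941 × 2.672 × 0.9272 = 0.97637
crude→platinum→nickel→crude: 1.181 × 0.8738 × 0.9272 = 0.95683
crude→platinum→rhodium→crude: 1.181 × 0.324 × 2.479 = 0.94857
crude→nickel→rhodium→crude: 1.044 × 0.3557 × 2.479 = 0.92058
Maximum is crude→rhodium→nickel→crude at 0.9764; no arbitrage — every cycle loses value.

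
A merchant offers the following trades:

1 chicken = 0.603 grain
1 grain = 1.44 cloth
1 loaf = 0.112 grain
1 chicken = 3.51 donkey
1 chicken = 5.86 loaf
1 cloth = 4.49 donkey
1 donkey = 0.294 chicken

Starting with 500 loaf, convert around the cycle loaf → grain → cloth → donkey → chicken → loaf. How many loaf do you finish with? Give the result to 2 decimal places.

623.79

500 loaf × 0.112 = 56 grain
56 grain × 1.44 = 80.64 cloth
80.64 cloth × 4.49 = 362.0736 donkey
362.0736 donkey × 0.294 = 106.4496384 chicken
106.4496384 chicken × 5.86 = 623.794881024 loaf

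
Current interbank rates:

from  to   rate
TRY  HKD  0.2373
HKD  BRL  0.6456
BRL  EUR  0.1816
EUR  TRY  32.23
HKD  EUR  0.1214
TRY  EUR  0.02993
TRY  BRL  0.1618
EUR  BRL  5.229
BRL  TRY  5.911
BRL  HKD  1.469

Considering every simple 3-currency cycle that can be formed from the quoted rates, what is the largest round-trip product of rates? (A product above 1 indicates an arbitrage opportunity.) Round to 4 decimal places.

TRY→BRL→EUR→TRY: 0.1618 × 0.1816 × 32.23 = 0.94701
BRL→HKD→EUR→BRL: 1.469 × 0.1214 × 5.229 = 0.93252
TRY→HKD→EUR→TRY: 0.2373 × 0.1214 × 32.23 = 0.92849
TRY→EUR→BRL→TRY: 0.02993 × 5.229 × 5.911 = 0.92509
TRY→HKD→BRL→TRY: 0.2373 × 0.6456 × 5.911 = 0.90557
Maximum is TRY→BRL→EUR→TRY at 0.9470; no arbitrage — every cycle loses value.

0.9470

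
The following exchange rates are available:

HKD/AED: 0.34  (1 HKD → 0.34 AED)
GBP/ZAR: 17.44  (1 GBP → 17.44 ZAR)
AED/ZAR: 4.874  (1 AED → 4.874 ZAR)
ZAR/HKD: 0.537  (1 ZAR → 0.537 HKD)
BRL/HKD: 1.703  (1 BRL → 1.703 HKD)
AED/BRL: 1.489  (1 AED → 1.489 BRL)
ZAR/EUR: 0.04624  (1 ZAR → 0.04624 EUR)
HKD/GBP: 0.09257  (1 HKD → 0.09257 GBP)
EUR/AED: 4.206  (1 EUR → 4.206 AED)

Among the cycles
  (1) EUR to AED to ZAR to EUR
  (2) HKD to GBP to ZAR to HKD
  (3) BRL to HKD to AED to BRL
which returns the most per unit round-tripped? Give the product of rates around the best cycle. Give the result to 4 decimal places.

0.9479

(1) 4.206 × 4.874 × 0.04624 = 0.94792
(2) 0.09257 × 17.44 × 0.537 = 0.86694
(3) 1.703 × 0.34 × 1.489 = 0.86216
Highest is cycle (1) at 0.9479 (≤1, no arbitrage).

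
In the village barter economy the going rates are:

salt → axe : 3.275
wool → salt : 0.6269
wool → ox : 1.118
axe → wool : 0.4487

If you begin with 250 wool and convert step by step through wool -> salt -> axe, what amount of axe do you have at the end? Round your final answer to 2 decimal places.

250 wool × 0.6269 = 156.725 salt
156.725 salt × 3.275 = 513.274375 axe

513.27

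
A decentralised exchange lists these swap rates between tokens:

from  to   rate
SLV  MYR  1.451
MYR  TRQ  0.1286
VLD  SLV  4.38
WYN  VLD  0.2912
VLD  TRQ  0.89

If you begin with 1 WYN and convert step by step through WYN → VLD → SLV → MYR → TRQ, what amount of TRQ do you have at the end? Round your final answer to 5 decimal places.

1 WYN × 0.2912 = 0.2912 VLD
0.2912 VLD × 4.38 = 1.275456 SLV
1.275456 SLV × 1.451 = 1.850686656 MYR
1.850686656 MYR × 0.1286 = 0.2379983039616 TRQ

0.23800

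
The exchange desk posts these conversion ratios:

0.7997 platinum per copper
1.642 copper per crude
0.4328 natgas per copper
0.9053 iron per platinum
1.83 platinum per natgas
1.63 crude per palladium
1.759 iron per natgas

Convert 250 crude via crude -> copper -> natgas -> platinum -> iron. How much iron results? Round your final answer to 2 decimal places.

294.34

250 crude × 1.642 = 410.5 copper
410.5 copper × 0.4328 = 177.6644 natgas
177.6644 natgas × 1.83 = 325.125852 platinum
325.125852 platinum × 0.9053 = 294.3364338156 iron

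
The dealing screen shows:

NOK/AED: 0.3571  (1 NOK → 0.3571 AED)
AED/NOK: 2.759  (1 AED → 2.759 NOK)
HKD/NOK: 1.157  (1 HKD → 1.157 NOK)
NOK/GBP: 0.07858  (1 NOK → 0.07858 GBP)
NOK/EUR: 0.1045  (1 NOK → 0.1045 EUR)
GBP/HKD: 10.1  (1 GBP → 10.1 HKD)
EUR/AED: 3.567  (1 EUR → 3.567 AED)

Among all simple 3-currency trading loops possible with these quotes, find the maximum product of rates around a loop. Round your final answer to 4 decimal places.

NOK→EUR→AED→NOK: 0.1045 × 3.567 × 2.759 = 1.02842
HKD→NOK→GBP→HKD: 1.157 × 0.07858 × 10.1 = 0.91826
Maximum is NOK→EUR→AED→NOK at 1.0284; arbitrage exists.

1.0284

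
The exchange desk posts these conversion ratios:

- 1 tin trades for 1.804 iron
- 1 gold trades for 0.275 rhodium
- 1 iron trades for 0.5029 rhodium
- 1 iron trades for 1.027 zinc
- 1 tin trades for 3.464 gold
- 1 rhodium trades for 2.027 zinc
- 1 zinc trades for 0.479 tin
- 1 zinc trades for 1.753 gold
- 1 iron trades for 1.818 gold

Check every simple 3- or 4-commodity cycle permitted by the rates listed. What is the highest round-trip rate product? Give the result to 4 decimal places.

zinc→gold→rhodium→zinc: 1.753 × 0.275 × 2.027 = 0.97717
zinc→tin→gold→rhodium→zinc: 0.479 × 3.464 × 0.275 × 2.027 = 0.92491
zinc→tin→iron→zinc: 0.479 × 1.804 × 1.027 = 0.88745
zinc→tin→iron→rhodium→zinc: 0.479 × 1.804 × 0.5029 × 2.027 = 0.88086
Maximum is zinc→gold→rhodium→zinc at 0.9772; no arbitrage — every cycle loses value.

0.9772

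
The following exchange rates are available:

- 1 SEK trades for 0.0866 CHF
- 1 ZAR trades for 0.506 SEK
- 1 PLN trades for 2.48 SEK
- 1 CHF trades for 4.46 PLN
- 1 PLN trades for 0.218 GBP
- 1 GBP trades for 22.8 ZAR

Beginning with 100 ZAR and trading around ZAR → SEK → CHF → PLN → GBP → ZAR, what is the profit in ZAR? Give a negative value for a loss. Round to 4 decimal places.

100 ZAR × 0.506 = 50.6 SEK
50.6 SEK × 0.0866 = 4.38196 CHF
4.38196 CHF × 4.46 = 19.5435416 PLN
19.5435416 PLN × 0.218 = 4.2604920688 GBP
4.2604920688 GBP × 22.8 = 97.13921916864 ZAR
Net change: 97.13921916864 − 100 = -2.86078083136 ZAR

-2.8608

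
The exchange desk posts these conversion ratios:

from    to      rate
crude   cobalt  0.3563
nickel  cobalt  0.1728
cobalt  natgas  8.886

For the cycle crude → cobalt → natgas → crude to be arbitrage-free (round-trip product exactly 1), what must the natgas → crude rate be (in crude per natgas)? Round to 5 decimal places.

0.31585

Known legs of the cycle: 0.3563 × 8.886 = 3.1660818
For no arbitrage the full-cycle product must be 1, so the missing rate is 1 / 3.1660818 ≈ 0.3158478.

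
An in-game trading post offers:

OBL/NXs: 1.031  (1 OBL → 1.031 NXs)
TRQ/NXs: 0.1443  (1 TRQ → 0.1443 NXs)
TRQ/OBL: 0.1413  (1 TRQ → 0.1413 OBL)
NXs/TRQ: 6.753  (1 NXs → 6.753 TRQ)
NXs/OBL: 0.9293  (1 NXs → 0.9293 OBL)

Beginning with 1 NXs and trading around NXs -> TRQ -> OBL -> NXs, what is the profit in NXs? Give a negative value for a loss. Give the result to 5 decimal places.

-0.01622

1 NXs × 6.753 = 6.753 TRQ
6.753 TRQ × 0.1413 = 0.9541989 OBL
0.9541989 OBL × 1.031 = 0.9837790659 NXs
Net change: 0.9837790659 − 1 = -0.0162209341 NXs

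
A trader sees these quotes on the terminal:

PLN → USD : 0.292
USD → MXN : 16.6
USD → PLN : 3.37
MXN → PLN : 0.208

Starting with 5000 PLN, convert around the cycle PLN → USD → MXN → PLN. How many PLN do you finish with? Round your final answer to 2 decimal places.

5041.09

5000 PLN × 0.292 = 1460 USD
1460 USD × 16.6 = 24236 MXN
24236 MXN × 0.208 = 5041.088 PLN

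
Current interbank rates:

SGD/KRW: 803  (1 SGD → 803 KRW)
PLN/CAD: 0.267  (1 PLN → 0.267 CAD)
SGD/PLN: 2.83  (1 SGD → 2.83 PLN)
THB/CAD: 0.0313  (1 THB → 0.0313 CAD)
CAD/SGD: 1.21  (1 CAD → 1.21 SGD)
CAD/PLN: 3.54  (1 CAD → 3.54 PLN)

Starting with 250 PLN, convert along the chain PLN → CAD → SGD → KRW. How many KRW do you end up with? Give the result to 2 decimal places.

250 PLN × 0.267 = 66.75 CAD
66.75 CAD × 1.21 = 80.7675 SGD
80.7675 SGD × 803 = 64856.3025 KRW

64856.30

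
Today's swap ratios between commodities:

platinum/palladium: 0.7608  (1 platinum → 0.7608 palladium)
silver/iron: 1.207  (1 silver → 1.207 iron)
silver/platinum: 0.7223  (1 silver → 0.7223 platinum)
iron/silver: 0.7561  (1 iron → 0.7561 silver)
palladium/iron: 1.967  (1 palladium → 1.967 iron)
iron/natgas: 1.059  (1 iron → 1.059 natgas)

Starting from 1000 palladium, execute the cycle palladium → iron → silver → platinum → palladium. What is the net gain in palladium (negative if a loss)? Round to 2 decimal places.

-182.72

1000 palladium × 1.967 = 1967 iron
1967 iron × 0.7561 = 1487.2487 silver
1487.2487 silver × 0.7223 = 1074.23973601 platinum
1074.23973601 platinum × 0.7608 = 817.281591156408 palladium
Net change: 817.281591156408 − 1000 = -182.718408843592 palladium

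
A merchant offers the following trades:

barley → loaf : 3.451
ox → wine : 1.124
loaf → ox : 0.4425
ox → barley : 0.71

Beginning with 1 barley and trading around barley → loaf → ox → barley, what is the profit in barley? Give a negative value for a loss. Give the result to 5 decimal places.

0.08422

1 barley × 3.451 = 3.451 loaf
3.451 loaf × 0.4425 = 1.5270675 ox
1.5270675 ox × 0.71 = 1.084217925 barley
Net change: 1.084217925 − 1 = 0.084217925 barley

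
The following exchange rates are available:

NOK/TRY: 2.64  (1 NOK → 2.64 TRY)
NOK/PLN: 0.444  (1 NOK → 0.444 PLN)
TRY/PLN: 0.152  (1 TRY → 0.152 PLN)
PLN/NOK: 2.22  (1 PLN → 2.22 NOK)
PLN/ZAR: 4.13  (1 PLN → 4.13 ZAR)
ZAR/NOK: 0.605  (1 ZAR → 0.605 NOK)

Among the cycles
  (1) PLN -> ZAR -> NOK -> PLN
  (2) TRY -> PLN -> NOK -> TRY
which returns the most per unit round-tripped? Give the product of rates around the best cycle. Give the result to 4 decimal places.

(1) 4.13 × 0.605 × 0.444 = 1.10940
(2) 0.152 × 2.22 × 2.64 = 0.89084
Highest is cycle (1) at 1.1094 (>1, arbitrage).

1.1094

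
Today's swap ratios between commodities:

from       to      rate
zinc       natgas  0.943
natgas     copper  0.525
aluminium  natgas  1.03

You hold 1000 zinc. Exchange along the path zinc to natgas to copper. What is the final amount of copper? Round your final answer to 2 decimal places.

495.08

1000 zinc × 0.943 = 943 natgas
943 natgas × 0.525 = 495.075 copper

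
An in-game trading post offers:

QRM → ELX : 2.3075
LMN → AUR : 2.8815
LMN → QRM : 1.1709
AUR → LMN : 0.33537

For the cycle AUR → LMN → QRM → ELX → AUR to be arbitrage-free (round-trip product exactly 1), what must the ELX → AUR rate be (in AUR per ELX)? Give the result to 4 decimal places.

Known legs of the cycle: 0.33537 × 1.1709 × 2.3075 = 0.9061200213975
For no arbitrage the full-cycle product must be 1, so the missing rate is 1 / 0.9061200213975 ≈ 1.103607.

1.1036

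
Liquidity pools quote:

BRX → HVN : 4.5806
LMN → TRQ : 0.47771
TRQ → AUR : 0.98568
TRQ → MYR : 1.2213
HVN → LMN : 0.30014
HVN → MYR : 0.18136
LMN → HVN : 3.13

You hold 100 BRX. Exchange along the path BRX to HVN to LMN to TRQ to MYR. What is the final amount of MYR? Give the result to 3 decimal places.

80.211

100 BRX × 4.5806 = 458.06 HVN
458.06 HVN × 0.30014 = 137.4821284 LMN
137.4821284 LMN × 0.47771 = 65.676587557964 TRQ
65.676587557964 TRQ × 1.2213 = 80.2108163845414332 MYR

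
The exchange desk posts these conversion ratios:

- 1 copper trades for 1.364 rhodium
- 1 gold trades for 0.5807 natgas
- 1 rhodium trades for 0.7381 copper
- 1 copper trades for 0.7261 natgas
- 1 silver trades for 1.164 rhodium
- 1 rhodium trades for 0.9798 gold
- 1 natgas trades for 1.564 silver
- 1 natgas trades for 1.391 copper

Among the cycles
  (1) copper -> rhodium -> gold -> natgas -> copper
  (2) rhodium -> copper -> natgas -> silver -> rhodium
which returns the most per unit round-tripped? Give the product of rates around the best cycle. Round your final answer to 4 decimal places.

(1) 1.364 × 0.9798 × 0.5807 × 1.391 = 1.07952
(2) 0.7381 × 0.7261 × 1.564 × 1.164 = 0.97567
Highest is cycle (1) at 1.0795 (>1, arbitrage).

1.0795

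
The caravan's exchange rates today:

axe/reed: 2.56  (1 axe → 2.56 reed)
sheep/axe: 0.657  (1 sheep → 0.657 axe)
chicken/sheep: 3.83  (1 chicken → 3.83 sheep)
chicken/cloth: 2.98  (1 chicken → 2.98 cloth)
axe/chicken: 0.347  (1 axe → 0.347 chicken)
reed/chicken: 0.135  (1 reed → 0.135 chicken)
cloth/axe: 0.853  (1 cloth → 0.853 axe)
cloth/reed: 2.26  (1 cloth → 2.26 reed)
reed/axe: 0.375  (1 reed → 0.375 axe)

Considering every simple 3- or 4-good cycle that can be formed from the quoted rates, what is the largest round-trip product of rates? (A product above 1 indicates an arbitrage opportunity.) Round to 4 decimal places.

0.9092

reed→chicken→cloth→reed: 0.135 × 2.98 × 2.26 = 0.90920
axe→chicken→cloth→axe: 0.347 × 2.98 × 0.853 = 0.88205
axe→reed→chicken→cloth→axe: 2.56 × 0.135 × 2.98 × 0.853 = 0.87849
axe→chicken→cloth→reed→axe: 0.347 × 2.98 × 2.26 × 0.375 = 0.87637
sheep→axe→chicken→sheep: 0.657 × 0.347 × 3.83 = 0.87316
sheep→axe→reed→chicken→sheep: 0.657 × 2.56 × 0.135 × 3.83 = 0.86964
Maximum is reed→chicken→cloth→reed at 0.9092; no arbitrage — every cycle loses value.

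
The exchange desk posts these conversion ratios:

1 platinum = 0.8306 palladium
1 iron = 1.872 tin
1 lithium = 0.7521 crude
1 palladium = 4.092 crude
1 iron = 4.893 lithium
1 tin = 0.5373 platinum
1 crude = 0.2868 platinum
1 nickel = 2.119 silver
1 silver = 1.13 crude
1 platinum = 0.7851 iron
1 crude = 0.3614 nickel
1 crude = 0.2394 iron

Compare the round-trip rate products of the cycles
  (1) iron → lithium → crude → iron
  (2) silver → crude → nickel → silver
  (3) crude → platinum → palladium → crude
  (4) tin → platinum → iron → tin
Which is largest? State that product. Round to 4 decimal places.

0.9748

(1) 4.893 × 0.7521 × 0.2394 = 0.88100
(2) 1.13 × 0.3614 × 2.119 = 0.86536
(3) 0.2868 × 0.8306 × 4.092 = 0.97478
(4) 0.5373 × 0.7851 × 1.872 = 0.78967
Highest is cycle (3) at 0.9748 (≤1, no arbitrage).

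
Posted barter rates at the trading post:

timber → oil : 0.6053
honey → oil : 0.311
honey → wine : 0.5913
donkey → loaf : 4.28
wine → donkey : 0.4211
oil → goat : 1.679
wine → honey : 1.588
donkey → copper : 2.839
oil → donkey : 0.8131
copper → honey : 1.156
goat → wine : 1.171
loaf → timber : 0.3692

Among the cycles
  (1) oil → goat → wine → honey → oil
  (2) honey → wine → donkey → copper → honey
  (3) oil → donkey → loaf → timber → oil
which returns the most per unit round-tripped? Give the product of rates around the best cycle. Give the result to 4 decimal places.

0.9710

(1) 1.679 × 1.171 × 1.588 × 0.311 = 0.97100
(2) 0.5913 × 0.4211 × 2.839 × 1.156 = 0.81718
(3) 0.8131 × 4.28 × 0.3692 × 0.6053 = 0.77771
Highest is cycle (1) at 0.9710 (≤1, no arbitrage).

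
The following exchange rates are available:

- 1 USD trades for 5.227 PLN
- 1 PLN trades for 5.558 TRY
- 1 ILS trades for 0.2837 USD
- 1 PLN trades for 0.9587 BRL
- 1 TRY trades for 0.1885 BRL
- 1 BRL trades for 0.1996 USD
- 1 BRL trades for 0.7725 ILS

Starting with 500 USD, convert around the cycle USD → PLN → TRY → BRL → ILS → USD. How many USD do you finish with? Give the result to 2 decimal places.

600.08

500 USD × 5.227 = 2613.5 PLN
2613.5 PLN × 5.558 = 14525.833 TRY
14525.833 TRY × 0.1885 = 2738.1195205 BRL
2738.1195205 BRL × 0.7725 = 2115.19732958625 ILS
2115.19732958625 ILS × 0.2837 = 600.081482403619125 USD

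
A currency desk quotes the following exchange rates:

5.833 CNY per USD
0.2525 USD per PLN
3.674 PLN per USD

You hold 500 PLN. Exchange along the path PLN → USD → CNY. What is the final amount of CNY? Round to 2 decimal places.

500 PLN × 0.2525 = 126.25 USD
126.25 USD × 5.833 = 736.41625 CNY

736.42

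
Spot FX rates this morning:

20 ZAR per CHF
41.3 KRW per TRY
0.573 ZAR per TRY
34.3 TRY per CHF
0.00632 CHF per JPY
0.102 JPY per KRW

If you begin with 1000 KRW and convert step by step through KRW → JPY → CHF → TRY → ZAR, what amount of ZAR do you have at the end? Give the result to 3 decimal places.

1000 KRW × 0.102 = 102 JPY
102 JPY × 0.00632 = 0.64464 CHF
0.64464 CHF × 34.3 = 22.111152 TRY
22.111152 TRY × 0.573 = 12.669690096 ZAR

12.670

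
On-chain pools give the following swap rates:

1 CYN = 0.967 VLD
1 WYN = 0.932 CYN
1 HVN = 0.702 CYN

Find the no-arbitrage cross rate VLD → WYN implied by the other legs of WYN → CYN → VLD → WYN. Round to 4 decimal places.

Known legs of the cycle: 0.932 × 0.967 = 0.901244
For no arbitrage the full-cycle product must be 1, so the missing rate is 1 / 0.901244 ≈ 1.109577.

1.1096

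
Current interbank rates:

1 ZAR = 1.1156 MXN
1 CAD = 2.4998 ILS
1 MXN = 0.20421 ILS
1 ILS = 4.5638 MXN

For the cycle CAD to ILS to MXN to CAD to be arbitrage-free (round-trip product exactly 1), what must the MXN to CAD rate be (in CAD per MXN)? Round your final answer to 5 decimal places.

0.08765

Known legs of the cycle: 2.4998 × 4.5638 = 11.40858724
For no arbitrage the full-cycle product must be 1, so the missing rate is 1 / 11.40858724 ≈ 0.0876533.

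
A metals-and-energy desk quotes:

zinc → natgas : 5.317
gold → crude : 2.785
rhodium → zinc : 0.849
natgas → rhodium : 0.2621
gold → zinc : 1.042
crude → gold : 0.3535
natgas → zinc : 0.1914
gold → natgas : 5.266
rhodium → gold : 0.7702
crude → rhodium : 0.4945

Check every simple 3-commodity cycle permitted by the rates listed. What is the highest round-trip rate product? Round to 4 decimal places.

natgas→rhodium→zinc→natgas: 0.2621 × 0.849 × 5.317 = 1.18315
gold→natgas→rhodium→gold: 5.266 × 0.2621 × 0.7702 = 1.06304
gold→crude→rhodium→gold: 2.785 × 0.4945 × 0.7702 = 1.06071
Maximum is natgas→rhodium→zinc→natgas at 1.1832; arbitrage exists.

1.1832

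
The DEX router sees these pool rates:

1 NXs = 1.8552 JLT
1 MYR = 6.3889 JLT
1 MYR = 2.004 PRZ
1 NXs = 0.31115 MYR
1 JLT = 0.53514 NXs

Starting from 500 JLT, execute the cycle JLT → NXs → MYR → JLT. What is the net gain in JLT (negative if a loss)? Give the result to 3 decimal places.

500 JLT × 0.53514 = 267.57 NXs
267.57 NXs × 0.31115 = 83.2544055 MYR
83.2544055 MYR × 6.3889 = 531.90407129895 JLT
Net change: 531.90407129895 − 500 = 31.90407129895 JLT

31.904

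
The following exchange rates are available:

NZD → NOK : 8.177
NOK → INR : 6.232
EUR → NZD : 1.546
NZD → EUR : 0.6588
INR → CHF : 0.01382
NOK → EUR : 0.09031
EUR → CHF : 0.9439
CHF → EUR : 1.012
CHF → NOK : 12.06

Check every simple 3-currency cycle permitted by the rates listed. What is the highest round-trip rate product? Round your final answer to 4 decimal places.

1.1417

NZD→NOK→EUR→NZD: 8.177 × 0.09031 × 1.546 = 1.14167
CHF→NOK→INR→CHF: 12.06 × 6.232 × 0.01382 = 1.03868
EUR→CHF→NOK→EUR: 0.9439 × 12.06 × 0.09031 = 1.02804
Maximum is NZD→NOK→EUR→NZD at 1.1417; arbitrage exists.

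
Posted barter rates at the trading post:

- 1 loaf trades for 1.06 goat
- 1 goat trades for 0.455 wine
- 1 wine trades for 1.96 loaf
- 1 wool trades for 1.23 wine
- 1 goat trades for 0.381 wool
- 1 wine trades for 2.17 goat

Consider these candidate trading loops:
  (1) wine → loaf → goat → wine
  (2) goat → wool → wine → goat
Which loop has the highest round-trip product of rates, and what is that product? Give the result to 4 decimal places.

1.0169

(1) 1.96 × 1.06 × 0.455 = 0.94531
(2) 0.381 × 1.23 × 2.17 = 1.01693
Highest is cycle (2) at 1.0169 (>1, arbitrage).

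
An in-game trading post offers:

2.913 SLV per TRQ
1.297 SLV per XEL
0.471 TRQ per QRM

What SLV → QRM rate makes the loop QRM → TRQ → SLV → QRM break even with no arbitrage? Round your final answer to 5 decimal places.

Known legs of the cycle: 0.471 × 2.913 = 1.372023
For no arbitrage the full-cycle product must be 1, so the missing rate is 1 / 1.372023 ≈ 0.7288508.

0.72885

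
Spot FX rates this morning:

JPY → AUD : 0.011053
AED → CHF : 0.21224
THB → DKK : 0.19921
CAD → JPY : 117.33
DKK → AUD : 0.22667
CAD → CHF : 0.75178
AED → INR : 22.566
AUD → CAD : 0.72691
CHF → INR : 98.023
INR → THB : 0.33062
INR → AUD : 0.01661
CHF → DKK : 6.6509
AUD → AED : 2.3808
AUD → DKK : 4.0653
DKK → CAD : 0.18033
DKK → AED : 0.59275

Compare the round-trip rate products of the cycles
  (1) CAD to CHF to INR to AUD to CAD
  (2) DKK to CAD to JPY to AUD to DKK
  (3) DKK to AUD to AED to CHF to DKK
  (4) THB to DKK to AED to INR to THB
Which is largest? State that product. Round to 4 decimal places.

(1) 0.75178 × 98.023 × 0.01661 × 0.72691 = 0.88975
(2) 0.18033 × 117.33 × 0.011053 × 4.0653 = 0.95071
(3) 0.22667 × 2.3808 × 0.21224 × 6.6509 = 0.76177
(4) 0.19921 × 0.59275 × 22.566 × 0.33062 = 0.88098
Highest is cycle (2) at 0.9507 (≤1, no arbitrage).

0.9507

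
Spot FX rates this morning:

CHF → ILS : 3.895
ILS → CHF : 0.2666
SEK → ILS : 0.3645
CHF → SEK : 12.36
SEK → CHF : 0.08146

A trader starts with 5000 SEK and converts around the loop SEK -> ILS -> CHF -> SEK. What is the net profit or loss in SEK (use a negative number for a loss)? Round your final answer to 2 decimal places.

5000 SEK × 0.3645 = 1822.5 ILS
1822.5 ILS × 0.2666 = 485.8785 CHF
485.8785 CHF × 12.36 = 6005.45826 SEK
Net change: 6005.45826 − 5000 = 1005.45826 SEK

1005.46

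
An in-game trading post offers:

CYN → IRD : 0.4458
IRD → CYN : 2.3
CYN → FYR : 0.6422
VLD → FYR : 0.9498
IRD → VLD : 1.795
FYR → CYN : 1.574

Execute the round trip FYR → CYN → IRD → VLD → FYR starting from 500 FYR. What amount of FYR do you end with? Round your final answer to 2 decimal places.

500 FYR × 1.574 = 787 CYN
787 CYN × 0.4458 = 350.8446 IRD
350.8446 IRD × 1.795 = 629.766057 VLD
629.766057 VLD × 0.9498 = 598.1518009386 FYR

598.15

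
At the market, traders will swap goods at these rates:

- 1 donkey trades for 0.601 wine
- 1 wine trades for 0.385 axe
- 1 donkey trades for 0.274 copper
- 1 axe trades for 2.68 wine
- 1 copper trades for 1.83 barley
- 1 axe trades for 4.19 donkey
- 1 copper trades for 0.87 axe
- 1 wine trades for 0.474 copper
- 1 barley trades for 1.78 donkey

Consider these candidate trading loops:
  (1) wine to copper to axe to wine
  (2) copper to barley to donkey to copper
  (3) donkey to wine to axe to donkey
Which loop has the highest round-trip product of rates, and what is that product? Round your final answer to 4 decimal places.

(1) 0.474 × 0.87 × 2.68 = 1.10518
(2) 1.83 × 1.78 × 0.274 = 0.89253
(3) 0.601 × 0.385 × 4.19 = 0.96950
Highest is cycle (1) at 1.1052 (>1, arbitrage).

1.1052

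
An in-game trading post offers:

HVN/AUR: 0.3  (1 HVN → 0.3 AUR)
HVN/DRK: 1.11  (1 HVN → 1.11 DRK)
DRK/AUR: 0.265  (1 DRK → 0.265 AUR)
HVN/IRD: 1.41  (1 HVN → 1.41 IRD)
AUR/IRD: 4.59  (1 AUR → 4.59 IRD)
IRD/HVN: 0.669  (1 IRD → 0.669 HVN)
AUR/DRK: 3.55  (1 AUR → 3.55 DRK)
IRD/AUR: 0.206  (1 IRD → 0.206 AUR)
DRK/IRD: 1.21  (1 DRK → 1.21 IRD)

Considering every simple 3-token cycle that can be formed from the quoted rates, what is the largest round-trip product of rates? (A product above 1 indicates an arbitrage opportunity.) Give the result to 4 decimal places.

0.9212

HVN→AUR→IRD→HVN: 0.3 × 4.59 × 0.669 = 0.92121
HVN→DRK→IRD→HVN: 1.11 × 1.21 × 0.669 = 0.89853
AUR→DRK→IRD→AUR: 3.55 × 1.21 × 0.206 = 0.88487
Maximum is HVN→AUR→IRD→HVN at 0.9212; no arbitrage — every cycle loses value.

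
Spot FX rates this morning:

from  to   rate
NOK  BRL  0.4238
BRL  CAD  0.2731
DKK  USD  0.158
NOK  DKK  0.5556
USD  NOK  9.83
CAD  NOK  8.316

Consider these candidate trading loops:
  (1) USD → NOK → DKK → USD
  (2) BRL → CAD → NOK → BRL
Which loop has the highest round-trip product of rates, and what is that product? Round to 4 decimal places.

(1) 9.83 × 0.5556 × 0.158 = 0.86292
(2) 0.2731 × 8.316 × 0.4238 = 0.96249
Highest is cycle (2) at 0.9625 (≤1, no arbitrage).

0.9625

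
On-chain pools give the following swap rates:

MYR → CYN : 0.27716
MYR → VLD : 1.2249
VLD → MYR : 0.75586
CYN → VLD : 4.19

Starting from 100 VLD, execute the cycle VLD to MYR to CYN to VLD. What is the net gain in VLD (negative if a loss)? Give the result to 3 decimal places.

100 VLD × 0.75586 = 75.586 MYR
75.586 MYR × 0.27716 = 20.94941576 CYN
20.94941576 CYN × 4.19 = 87.7780520344 VLD
Net change: 87.7780520344 − 100 = -12.2219479656 VLD

-12.222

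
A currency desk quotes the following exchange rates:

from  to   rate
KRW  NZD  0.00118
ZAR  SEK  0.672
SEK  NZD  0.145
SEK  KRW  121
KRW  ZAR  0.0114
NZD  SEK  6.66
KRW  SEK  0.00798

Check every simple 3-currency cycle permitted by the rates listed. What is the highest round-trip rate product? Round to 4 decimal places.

SEK→KRW→NZD→SEK: 121 × 0.00118 × 6.66 = 0.95091
SEK→KRW→ZAR→SEK: 121 × 0.0114 × 0.672 = 0.92696
Maximum is SEK→KRW→NZD→SEK at 0.9509; no arbitrage — every cycle loses value.

0.9509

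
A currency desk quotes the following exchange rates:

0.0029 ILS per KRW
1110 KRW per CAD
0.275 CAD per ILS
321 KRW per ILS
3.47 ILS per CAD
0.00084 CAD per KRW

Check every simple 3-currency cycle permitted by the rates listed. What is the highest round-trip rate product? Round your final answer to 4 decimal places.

0.9357

KRW→CAD→ILS→KRW: 0.00084 × 3.47 × 321 = 0.93565
KRW→ILS→CAD→KRW: 0.0029 × 0.275 × 1110 = 0.88523
Maximum is KRW→CAD→ILS→KRW at 0.9357; no arbitrage — every cycle loses value.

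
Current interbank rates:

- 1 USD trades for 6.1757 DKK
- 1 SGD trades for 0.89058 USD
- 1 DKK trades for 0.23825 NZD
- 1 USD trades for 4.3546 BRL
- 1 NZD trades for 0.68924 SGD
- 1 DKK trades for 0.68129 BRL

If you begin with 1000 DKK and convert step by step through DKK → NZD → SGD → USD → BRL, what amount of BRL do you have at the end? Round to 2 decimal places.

636.83

1000 DKK × 0.23825 = 238.25 NZD
238.25 NZD × 0.68924 = 164.21143 SGD
164.21143 SGD × 0.89058 = 146.2434153294 USD
146.2434153294 USD × 4.3546 = 636.83157639340524 BRL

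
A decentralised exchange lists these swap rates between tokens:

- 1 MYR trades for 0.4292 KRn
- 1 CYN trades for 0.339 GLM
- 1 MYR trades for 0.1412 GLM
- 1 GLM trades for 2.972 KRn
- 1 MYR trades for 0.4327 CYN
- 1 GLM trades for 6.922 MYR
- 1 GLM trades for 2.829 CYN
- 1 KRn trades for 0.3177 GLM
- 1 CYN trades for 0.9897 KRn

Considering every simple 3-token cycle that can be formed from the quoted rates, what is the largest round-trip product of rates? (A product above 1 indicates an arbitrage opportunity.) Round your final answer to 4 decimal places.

1.0154

MYR→CYN→GLM→MYR: 0.4327 × 0.339 × 6.922 = 1.01536
MYR→KRn→GLM→MYR: 0.4292 × 0.3177 × 6.922 = 0.94386
GLM→CYN→KRn→GLM: 2.829 × 0.9897 × 0.3177 = 0.88952
Maximum is MYR→CYN→GLM→MYR at 1.0154; arbitrage exists.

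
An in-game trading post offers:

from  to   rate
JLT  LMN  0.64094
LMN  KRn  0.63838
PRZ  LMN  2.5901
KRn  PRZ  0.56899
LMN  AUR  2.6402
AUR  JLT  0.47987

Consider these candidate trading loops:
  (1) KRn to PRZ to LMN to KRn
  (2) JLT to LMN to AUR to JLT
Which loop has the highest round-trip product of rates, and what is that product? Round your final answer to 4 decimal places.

0.9408

(1) 0.56899 × 2.5901 × 0.63838 = 0.94081
(2) 0.64094 × 2.6402 × 0.47987 = 0.81204
Highest is cycle (1) at 0.9408 (≤1, no arbitrage).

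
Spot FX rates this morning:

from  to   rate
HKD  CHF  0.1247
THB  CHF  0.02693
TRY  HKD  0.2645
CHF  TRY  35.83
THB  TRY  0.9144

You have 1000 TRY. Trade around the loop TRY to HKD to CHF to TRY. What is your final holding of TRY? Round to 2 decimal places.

1000 TRY × 0.2645 = 264.5 HKD
264.5 HKD × 0.1247 = 32.98315 CHF
32.98315 CHF × 35.83 = 1181.7862645 TRY

1181.79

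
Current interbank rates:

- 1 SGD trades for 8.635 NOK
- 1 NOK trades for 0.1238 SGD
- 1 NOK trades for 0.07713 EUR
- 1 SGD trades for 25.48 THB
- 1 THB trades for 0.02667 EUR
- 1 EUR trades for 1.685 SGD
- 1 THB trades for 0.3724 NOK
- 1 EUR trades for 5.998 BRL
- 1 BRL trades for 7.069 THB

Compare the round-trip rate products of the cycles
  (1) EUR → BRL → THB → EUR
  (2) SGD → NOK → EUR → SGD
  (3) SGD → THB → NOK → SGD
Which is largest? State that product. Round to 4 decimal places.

(1) 5.998 × 7.069 × 0.02667 = 1.13080
(2) 8.635 × 0.07713 × 1.685 = 1.12224
(3) 25.48 × 0.3724 × 0.1238 = 1.17471
Highest is cycle (3) at 1.1747 (>1, arbitrage).

1.1747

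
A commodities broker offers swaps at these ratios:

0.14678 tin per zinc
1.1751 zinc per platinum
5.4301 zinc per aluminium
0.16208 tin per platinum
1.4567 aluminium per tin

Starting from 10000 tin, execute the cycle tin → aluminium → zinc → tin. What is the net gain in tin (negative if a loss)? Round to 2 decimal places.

10000 tin × 1.4567 = 14567 aluminium
14567 aluminium × 5.4301 = 79100.2667 zinc
79100.2667 zinc × 0.14678 = 11610.337146226 tin
Net change: 11610.337146226 − 10000 = 1610.337146226 tin

1610.34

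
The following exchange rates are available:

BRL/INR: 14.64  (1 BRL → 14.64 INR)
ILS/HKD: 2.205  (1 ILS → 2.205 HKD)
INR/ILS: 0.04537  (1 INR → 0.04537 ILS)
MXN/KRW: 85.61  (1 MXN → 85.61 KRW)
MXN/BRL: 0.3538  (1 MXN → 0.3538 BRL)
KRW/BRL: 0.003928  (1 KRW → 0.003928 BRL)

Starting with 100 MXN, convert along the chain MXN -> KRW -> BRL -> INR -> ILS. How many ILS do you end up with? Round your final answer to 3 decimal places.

22.336

100 MXN × 85.61 = 8561 KRW
8561 KRW × 0.003928 = 33.627608 BRL
33.627608 BRL × 14.64 = 492.30818112 INR
492.30818112 INR × 0.04537 = 22.3360221774144 ILS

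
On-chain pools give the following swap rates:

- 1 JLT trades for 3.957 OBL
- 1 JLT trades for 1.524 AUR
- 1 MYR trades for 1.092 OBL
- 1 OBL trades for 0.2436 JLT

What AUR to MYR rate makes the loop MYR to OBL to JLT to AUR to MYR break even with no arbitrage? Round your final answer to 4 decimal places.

2.4667

Known legs of the cycle: 1.092 × 0.2436 × 1.524 = 0.4054010688
For no arbitrage the full-cycle product must be 1, so the missing rate is 1 / 0.4054010688 ≈ 2.466693.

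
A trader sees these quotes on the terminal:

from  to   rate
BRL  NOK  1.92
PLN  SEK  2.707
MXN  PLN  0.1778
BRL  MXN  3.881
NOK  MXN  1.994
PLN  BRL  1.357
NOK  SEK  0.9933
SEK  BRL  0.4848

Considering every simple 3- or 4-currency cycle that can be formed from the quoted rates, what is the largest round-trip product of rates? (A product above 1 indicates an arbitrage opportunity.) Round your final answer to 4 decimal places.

0.9364

PLN→BRL→MXN→PLN: 1.357 × 3.881 × 0.1778 = 0.93639
SEK→BRL→NOK→SEK: 0.4848 × 1.92 × 0.9933 = 0.92458
PLN→BRL→NOK→MXN→PLN: 1.357 × 1.92 × 1.994 × 0.1778 = 0.92371
PLN→SEK→BRL→MXN→PLN: 2.707 × 0.4848 × 3.881 × 0.1778 = 0.90558
Maximum is PLN→BRL→MXN→PLN at 0.9364; no arbitrage — every cycle loses value.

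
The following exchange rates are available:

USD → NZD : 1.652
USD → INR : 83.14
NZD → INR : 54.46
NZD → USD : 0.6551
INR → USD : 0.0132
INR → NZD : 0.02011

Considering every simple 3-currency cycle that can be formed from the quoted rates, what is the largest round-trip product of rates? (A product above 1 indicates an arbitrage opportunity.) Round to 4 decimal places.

1.1876

NZD→INR→USD→NZD: 54.46 × 0.0132 × 1.652 = 1.18758
NZD→USD→INR→NZD: 0.6551 × 83.14 × 0.02011 = 1.09529
Maximum is NZD→INR→USD→NZD at 1.1876; arbitrage exists.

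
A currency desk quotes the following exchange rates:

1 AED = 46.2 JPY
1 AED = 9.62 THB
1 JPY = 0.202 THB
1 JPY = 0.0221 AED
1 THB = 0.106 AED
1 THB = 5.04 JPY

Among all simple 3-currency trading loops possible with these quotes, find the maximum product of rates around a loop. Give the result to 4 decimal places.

AED→THB→JPY→AED: 9.62 × 5.04 × 0.0221 = 1.07151
AED→JPY→THB→AED: 46.2 × 0.202 × 0.106 = 0.98923
Maximum is AED→THB→JPY→AED at 1.0715; arbitrage exists.

1.0715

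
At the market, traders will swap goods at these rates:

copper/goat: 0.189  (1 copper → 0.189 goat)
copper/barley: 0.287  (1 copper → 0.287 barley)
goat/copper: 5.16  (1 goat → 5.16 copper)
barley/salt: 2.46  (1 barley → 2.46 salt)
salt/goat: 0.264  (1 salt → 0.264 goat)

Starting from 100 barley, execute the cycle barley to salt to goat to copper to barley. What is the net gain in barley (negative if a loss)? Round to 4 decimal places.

100 barley × 2.46 = 246 salt
246 salt × 0.264 = 64.944 goat
64.944 goat × 5.16 = 335.11104 copper
335.11104 copper × 0.287 = 96.17686848 barley
Net change: 96.17686848 − 100 = -3.82313152 barley

-3.8231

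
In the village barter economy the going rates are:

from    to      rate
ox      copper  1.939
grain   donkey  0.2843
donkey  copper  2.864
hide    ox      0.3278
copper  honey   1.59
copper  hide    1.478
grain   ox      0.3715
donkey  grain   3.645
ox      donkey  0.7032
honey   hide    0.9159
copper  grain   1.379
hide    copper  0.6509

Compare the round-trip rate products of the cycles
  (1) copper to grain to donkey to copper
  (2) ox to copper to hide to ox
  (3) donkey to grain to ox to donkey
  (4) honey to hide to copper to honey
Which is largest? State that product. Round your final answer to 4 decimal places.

1.1228

(1) 1.379 × 0.2843 × 2.864 = 1.12283
(2) 1.939 × 1.478 × 0.3278 = 0.93942
(3) 3.645 × 0.3715 × 0.7032 = 0.95222
(4) 0.9159 × 0.6509 × 1.59 = 0.94789
Highest is cycle (1) at 1.1228 (>1, arbitrage).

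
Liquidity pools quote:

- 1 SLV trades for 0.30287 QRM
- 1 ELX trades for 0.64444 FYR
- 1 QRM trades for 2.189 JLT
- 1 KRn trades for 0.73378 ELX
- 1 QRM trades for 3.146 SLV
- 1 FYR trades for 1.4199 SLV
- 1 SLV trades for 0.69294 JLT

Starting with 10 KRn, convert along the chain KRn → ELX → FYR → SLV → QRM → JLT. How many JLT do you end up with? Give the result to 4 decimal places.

4.4515

10 KRn × 0.73378 = 7.3378 ELX
7.3378 ELX × 0.64444 = 4.728771832 FYR
4.728771832 FYR × 1.4199 = 6.7143831242568 SLV
6.7143831242568 SLV × 0.30287 = 2.033585216843657016 QRM
2.033585216843657016 QRM × 2.189 = 4.451518039670765208024 JLT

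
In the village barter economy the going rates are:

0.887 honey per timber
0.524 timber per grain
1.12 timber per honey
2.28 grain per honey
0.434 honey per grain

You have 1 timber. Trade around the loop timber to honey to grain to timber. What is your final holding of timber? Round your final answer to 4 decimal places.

1.0597

1 timber × 0.887 = 0.887 honey
0.887 honey × 2.28 = 2.02236 grain
2.02236 grain × 0.524 = 1.05971664 timber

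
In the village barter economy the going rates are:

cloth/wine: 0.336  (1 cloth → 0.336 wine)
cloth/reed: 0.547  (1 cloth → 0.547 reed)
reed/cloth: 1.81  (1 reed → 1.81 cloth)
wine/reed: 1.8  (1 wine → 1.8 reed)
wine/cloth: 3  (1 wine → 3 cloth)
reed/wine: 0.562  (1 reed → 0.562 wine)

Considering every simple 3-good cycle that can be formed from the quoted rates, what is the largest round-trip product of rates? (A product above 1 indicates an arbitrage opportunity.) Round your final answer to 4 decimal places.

wine→reed→cloth→wine: 1.8 × 1.81 × 0.336 = 1.09469
wine→cloth→reed→wine: 3 × 0.547 × 0.562 = 0.92224
Maximum is wine→reed→cloth→wine at 1.0947; arbitrage exists.

1.0947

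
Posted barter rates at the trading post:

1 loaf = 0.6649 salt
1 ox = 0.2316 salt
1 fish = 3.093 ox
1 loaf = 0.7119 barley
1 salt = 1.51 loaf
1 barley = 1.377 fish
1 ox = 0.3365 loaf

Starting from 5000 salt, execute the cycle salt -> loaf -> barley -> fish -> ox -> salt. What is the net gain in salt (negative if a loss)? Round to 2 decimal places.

5000 salt × 1.51 = 7550 loaf
7550 loaf × 0.7119 = 5374.845 barley
5374.845 barley × 1.377 = 7401.161565 fish
7401.161565 fish × 3.093 = 22891.792720545 ox
22891.792720545 ox × 0.2316 = 5301.739194078222 salt
Net change: 5301.739194078222 − 5000 = 301.739194078222 salt

301.74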